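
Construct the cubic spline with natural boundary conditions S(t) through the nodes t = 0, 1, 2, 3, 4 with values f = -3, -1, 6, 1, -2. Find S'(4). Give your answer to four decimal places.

Put M_i = S'' at the i-th knot. Here h = (1, 1, 1, 1) and Δ = (2, 7, -5, -3), so the interior equations h_(i-1)·M_(i-1) + 2(h_(i-1)+h_i)·M_i + h_i·M_(i+1) = 6(Δ_i − Δ_(i-1)) read
  1·M_0 + 4·M_1 + 1·M_2 = 6(Δ_1 - Δ_0) = 30
  1·M_1 + 4·M_2 + 1·M_3 = 6(Δ_2 - Δ_1) = -72
  1·M_2 + 4·M_3 + 1·M_4 = 6(Δ_3 - Δ_2) = 12
Natural end conditions: M_0 = M_4 = 0.
Hence M_0 = 0, M_1 = 375/28, M_2 = -165/7, M_3 = 249/28, M_4 = 0.
On [3, 4], S'(t) = b_3 + 2c_3·(t - 3) + 3d_3·(t - 3)² with b_3 = Δ_3 - h_3(2M_3 + M_4)/6 = -167/28, c_3 = M_3/2 = 249/56, d_3 = (M_4 - M_3)/(6h_3) = -83/56. So S'(4) = -85/56.

-1.5179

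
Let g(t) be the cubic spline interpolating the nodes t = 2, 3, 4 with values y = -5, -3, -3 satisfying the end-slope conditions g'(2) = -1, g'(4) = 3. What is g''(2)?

14

With m_i denoting the second derivative at x_i, h_i = 1, 1, and Δ_i = (y_(i+1) − y_i)/h_i = 2, 0:
  1·m_0 + 4·m_1 + 1·m_2 = 6(Δ_1 - Δ_0) = -12
Clamped end conditions give two more equations: 2h_0·m_0 + h_0·m_1 = 6(Δ_0 - g'(2)) = 18 and h_1·m_1 + 2h_1·m_2 = 6(g'(4) - Δ_1) = 18.
Hence m_0 = 14, m_1 = -10, m_2 = 14.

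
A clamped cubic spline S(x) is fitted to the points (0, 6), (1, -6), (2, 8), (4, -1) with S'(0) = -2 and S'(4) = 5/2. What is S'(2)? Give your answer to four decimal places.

Put M_i = S'' at the i-th knot. Here h = (1, 1, 2) and Δ = (-12, 14, -9/2), so the interior equations h_(i-1)·M_(i-1) + 2(h_(i-1)+h_i)·M_i + h_i·M_(i+1) = 6(Δ_i − Δ_(i-1)) read
  1·M_0 + 4·M_1 + 1·M_2 = 6(Δ_1 - Δ_0) = 156
  1·M_1 + 6·M_2 + 2·M_3 = 6(Δ_2 - Δ_1) = -111
Clamped end conditions give two more equations: 2h_0·M_0 + h_0·M_1 = 6(Δ_0 - S'(0)) = -60 and h_2·M_2 + 2h_2·M_3 = 6(S'(4) - Δ_2) = 42.
Solving: M_0 = -684/11, M_1 = 708/11, M_2 = -432/11, M_3 = 663/22.
On [2, 4], S'(x) = b_2 + 2c_2·(x - 2) + 3d_2·(x - 2)² with b_2 = Δ_2 - h_2(2M_2 + M_3)/6 = 128/11, c_2 = M_2/2 = -216/11, d_2 = (M_3 - M_2)/(6h_2) = 509/88. So S'(2) = 128/11.

11.6364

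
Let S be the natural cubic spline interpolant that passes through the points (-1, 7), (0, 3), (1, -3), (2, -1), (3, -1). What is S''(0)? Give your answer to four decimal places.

Put M_i = S'' at the i-th knot. Here h = (1, 1, 1, 1) and Δ = (-4, -6, 2, 0), so the interior equations h_(i-1)·M_(i-1) + 2(h_(i-1)+h_i)·M_i + h_i·M_(i+1) = 6(Δ_i − Δ_(i-1)) read
  1·M_0 + 4·M_1 + 1·M_2 = 6(Δ_1 - Δ_0) = -12
  1·M_1 + 4·M_2 + 1·M_3 = 6(Δ_2 - Δ_1) = 48
  1·M_2 + 4·M_3 + 1·M_4 = 6(Δ_3 - Δ_2) = -12
Natural end conditions: M_0 = M_4 = 0.
Solving: M_0 = 0, M_1 = -48/7, M_2 = 108/7, M_3 = -48/7, M_4 = 0.

-6.8571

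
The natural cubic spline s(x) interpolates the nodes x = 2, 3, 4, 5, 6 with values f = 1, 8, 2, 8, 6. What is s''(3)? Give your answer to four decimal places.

Let m_i = s''(x_i). Step sizes h_i = 1, 1, 1, 1; slopes of the chords Δ_i = (y_(i+1) - y_i)/h_i = 7, -6, 6, -2.
  1·m_0 + 4·m_1 + 1·m_2 = 6(Δ_1 - Δ_0) = -78
  1·m_1 + 4·m_2 + 1·m_3 = 6(Δ_2 - Δ_1) = 72
  1·m_2 + 4·m_3 + 1·m_4 = 6(Δ_3 - Δ_2) = -48
Natural end conditions: m_0 = m_4 = 0.
Forward elimination and back-substitution give m_0 = 0, m_1 = -753/28, m_2 = 207/7, m_3 = -543/28, m_4 = 0.

-26.8929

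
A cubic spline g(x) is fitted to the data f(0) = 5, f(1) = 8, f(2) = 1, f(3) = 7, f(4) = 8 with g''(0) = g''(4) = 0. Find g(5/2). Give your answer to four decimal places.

3.1228

Write M_i for g''(x_i). With h_i = 1, 1, 1, 1 and divided differences Δ_i = 3, -7, 6, 1, the continuity of g' gives the tridiagonal system
  1·M_0 + 4·M_1 + 1·M_2 = 6(Δ_1 - Δ_0) = -60
  1·M_1 + 4·M_2 + 1·M_3 = 6(Δ_2 - Δ_1) = 78
  1·M_2 + 4·M_3 + 1·M_4 = 6(Δ_3 - Δ_2) = -30
Natural end conditions: M_0 = M_4 = 0.
Hence M_0 = 0, M_1 = -621/28, M_2 = 201/7, M_3 = -411/28, M_4 = 0.
On [2, 3], g(x) = 1 - 9/8·(x - 2) + 201/14·(x - 2)² - 405/56·(x - 2)³.
With (x - 2) = 1/2: g(5/2) = 1399/448.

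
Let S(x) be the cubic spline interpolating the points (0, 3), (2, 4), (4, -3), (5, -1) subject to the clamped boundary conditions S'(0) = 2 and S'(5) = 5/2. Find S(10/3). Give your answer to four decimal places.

-1.5491

Write M_i for S''(x_i). With h_i = 2, 2, 1 and divided differences Δ_i = 1/2, -7/2, 2, the continuity of S' gives the tridiagonal system
  2·M_0 + 8·M_1 + 2·M_2 = 6(Δ_1 - Δ_0) = -24
  2·M_1 + 6·M_2 + 1·M_3 = 6(Δ_2 - Δ_1) = 33
Clamped end conditions give two more equations: 2h_0·M_0 + h_0·M_1 = 6(Δ_0 - S'(0)) = -9 and h_2·M_2 + 2h_2·M_3 = 6(S'(5) - Δ_2) = 3.
Hence M_0 = 5/23, M_1 = -227/46, M_2 = 173/23, M_3 = -52/23.
On [2, 4], S(x) = 4 - 125/46·(x - 2) - 227/92·(x - 2)² + 191/184·(x - 2)³.
With (x - 2) = 4/3: S(10/3) = -962/621.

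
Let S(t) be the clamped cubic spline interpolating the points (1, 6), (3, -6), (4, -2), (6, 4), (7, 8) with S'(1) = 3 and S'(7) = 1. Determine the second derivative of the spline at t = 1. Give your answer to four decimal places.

With M_i denoting the second derivative at x_i, h_i = 2, 1, 2, 1, and Δ_i = (y_(i+1) − y_i)/h_i = -6, 4, 3, 4:
  2·M_0 + 6·M_1 + 1·M_2 = 6(Δ_1 - Δ_0) = 60
  1·M_1 + 6·M_2 + 2·M_3 = 6(Δ_2 - Δ_1) = -6
  2·M_2 + 6·M_3 + 1·M_4 = 6(Δ_3 - Δ_2) = 6
Clamped end conditions give two more equations: 2h_0·M_0 + h_0·M_1 = 6(Δ_0 - S'(1)) = -54 and h_3·M_3 + 2h_3·M_4 = 6(S'(7) - Δ_3) = -18.
Solving the tridiagonal system: M_0 = -4235/186, M_1 = 1724/93, M_2 = -529/93, M_3 = 446/93, M_4 = -1060/93.

-22.7688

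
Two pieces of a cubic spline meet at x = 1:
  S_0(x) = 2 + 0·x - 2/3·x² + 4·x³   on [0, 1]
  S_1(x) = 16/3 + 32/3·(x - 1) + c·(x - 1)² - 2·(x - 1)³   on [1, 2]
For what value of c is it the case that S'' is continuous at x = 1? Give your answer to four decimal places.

11.3333

S_0''(x) = -4/3 + 24·x, so S_0''(1) = 68/3. On the right, S_1''(1) = 2c, so c = 34/3.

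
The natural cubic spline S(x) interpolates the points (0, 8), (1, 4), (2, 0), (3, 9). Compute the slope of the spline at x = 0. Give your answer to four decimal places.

-3.1333

With M_i denoting the second derivative at x_i, h_i = 1, 1, 1, and Δ_i = (y_(i+1) − y_i)/h_i = -4, -4, 9:
  1·M_0 + 4·M_1 + 1·M_2 = 6(Δ_1 - Δ_0) = 0
  1·M_1 + 4·M_2 + 1·M_3 = 6(Δ_2 - Δ_1) = 78
Natural end conditions: M_0 = M_3 = 0.
Forward elimination and back-substitution give M_0 = 0, M_1 = -26/5, M_2 = 104/5, M_3 = 0.
On [0, 1], S'(x) = b_0 + 2c_0·x + 3d_0·x² with b_0 = Δ_0 - h_0(2M_0 + M_1)/6 = -47/15, c_0 = M_0/2 = 0, d_0 = (M_1 - M_0)/(6h_0) = -13/15. So S'(0) = -47/15.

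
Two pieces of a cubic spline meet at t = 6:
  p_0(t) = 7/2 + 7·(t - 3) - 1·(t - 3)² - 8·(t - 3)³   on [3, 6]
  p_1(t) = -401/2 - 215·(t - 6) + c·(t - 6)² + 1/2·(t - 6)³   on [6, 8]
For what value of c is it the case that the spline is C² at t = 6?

p_0''(t) = -2 - 48·(t - 3), so p_0''(6) = -146. On the right, p_1''(6) = 2c, so c = -73.

-73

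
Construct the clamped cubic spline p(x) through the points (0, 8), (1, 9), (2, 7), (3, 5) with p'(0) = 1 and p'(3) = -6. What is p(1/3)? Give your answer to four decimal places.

8.4568

Put M_i = p'' at the i-th knot. Here h = (1, 1, 1) and Δ = (1, -2, -2), so the interior equations h_(i-1)·M_(i-1) + 2(h_(i-1)+h_i)·M_i + h_i·M_(i+1) = 6(Δ_i − Δ_(i-1)) read
  1·M_0 + 4·M_1 + 1·M_2 = 6(Δ_1 - Δ_0) = -18
  1·M_1 + 4·M_2 + 1·M_3 = 6(Δ_2 - Δ_1) = 0
Clamped end conditions give two more equations: 2h_0·M_0 + h_0·M_1 = 6(Δ_0 - p'(0)) = 0 and h_2·M_2 + 2h_2·M_3 = 6(p'(3) - Δ_2) = -24.
Solving the tridiagonal system: M_0 = 10/3, M_1 = -20/3, M_2 = 16/3, M_3 = -44/3.
On [0, 1], p(x) = 8 + 1·x + 5/3·x² - 5/3·x³.
With x = 1/3: p(1/3) = 685/81.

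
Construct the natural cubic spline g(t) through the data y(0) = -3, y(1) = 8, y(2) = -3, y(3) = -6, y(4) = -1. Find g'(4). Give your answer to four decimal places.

Let M_i = g''(x_i). Step sizes h_i = 1, 1, 1, 1; slopes of the chords Δ_i = (y_(i+1) - y_i)/h_i = 11, -11, -3, 5.
  1·M_0 + 4·M_1 + 1·M_2 = 6(Δ_1 - Δ_0) = -132
  1·M_1 + 4·M_2 + 1·M_3 = 6(Δ_2 - Δ_1) = 48
  1·M_2 + 4·M_3 + 1·M_4 = 6(Δ_3 - Δ_2) = 48
Natural end conditions: M_0 = M_4 = 0.
Forward elimination and back-substitution give M_0 = 0, M_1 = -531/14, M_2 = 138/7, M_3 = 99/14, M_4 = 0.
On [3, 4], g'(t) = b_3 + 2c_3·(t - 3) + 3d_3·(t - 3)² with b_3 = Δ_3 - h_3(2M_3 + M_4)/6 = 37/14, c_3 = M_3/2 = 99/28, d_3 = (M_4 - M_3)/(6h_3) = -33/28. So g'(4) = 173/28.

6.1786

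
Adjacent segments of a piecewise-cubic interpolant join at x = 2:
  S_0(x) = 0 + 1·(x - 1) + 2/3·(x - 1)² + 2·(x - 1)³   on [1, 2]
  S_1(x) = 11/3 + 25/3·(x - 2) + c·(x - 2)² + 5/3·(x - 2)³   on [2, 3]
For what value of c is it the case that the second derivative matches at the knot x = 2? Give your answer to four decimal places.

S_0''(x) = 4/3 + 12·(x - 1), so S_0''(2) = 40/3. On the right, S_1''(2) = 2c, so c = 20/3.

6.6667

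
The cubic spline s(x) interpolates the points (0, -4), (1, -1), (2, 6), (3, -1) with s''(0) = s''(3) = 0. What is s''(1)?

Let M_i = s''(x_i). Step sizes h_i = 1, 1, 1; slopes of the chords Δ_i = (y_(i+1) - y_i)/h_i = 3, 7, -7.
  1·M_0 + 4·M_1 + 1·M_2 = 6(Δ_1 - Δ_0) = 24
  1·M_1 + 4·M_2 + 1·M_3 = 6(Δ_2 - Δ_1) = -84
Natural end conditions: M_0 = M_3 = 0.
Forward elimination and back-substitution give M_0 = 0, M_1 = 12, M_2 = -24, M_3 = 0.

12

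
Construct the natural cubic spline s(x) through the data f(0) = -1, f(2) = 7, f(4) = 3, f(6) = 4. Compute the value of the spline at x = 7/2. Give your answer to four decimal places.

Let M_i = s''(x_i). Step sizes h_i = 2, 2, 2; slopes of the chords Δ_i = (y_(i+1) - y_i)/h_i = 4, -2, 1/2.
  2·M_0 + 8·M_1 + 2·M_2 = 6(Δ_1 - Δ_0) = -36
  2·M_1 + 8·M_2 + 2·M_3 = 6(Δ_2 - Δ_1) = 15
Natural end conditions: M_0 = M_3 = 0.
Forward elimination and back-substitution give M_0 = 0, M_1 = -53/10, M_2 = 16/5, M_3 = 0.
On [2, 4], s(x) = 7 + 7/15·(x - 2) - 53/20·(x - 2)² + 17/24·(x - 2)³.
With (x - 2) = 3/2: s(7/2) = 1321/320.

4.1281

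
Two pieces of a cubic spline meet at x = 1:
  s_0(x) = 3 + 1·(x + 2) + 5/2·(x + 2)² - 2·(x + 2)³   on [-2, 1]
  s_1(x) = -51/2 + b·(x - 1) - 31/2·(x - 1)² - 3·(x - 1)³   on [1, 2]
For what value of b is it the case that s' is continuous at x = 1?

-38

s_0'(x) = 1 + 5·(x + 2) - 6·(x + 2)², so s_0'(1) = -38. On the right, s_1'(1) = b, so b = -38.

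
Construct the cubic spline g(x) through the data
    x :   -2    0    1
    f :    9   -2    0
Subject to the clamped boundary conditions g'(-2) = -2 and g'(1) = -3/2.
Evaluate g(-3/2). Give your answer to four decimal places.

6.7109

With M_i denoting the second derivative at x_i, h_i = 2, 1, and Δ_i = (y_(i+1) − y_i)/h_i = -11/2, 2:
  2·M_0 + 6·M_1 + 1·M_2 = 6(Δ_1 - Δ_0) = 45
Clamped end conditions give two more equations: 2h_0·M_0 + h_0·M_1 = 6(Δ_0 - g'(-2)) = -21 and h_1·M_1 + 2h_1·M_2 = 6(g'(1) - Δ_1) = -21.
Solving the tridiagonal system: M_0 = -151/12, M_1 = 44/3, M_2 = -107/6.
On [-2, 0], g(x) = 9 - 2·(x + 2) - 151/24·(x + 2)² + 109/48·(x + 2)³.
With (x + 2) = 1/2: g(-3/2) = 859/128.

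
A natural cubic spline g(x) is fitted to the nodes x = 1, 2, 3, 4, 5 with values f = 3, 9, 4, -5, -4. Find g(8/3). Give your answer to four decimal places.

Let M_i = g''(x_i). Step sizes h_i = 1, 1, 1, 1; slopes of the chords Δ_i = (y_(i+1) - y_i)/h_i = 6, -5, -9, 1.
  1·M_0 + 4·M_1 + 1·M_2 = 6(Δ_1 - Δ_0) = -66
  1·M_1 + 4·M_2 + 1·M_3 = 6(Δ_2 - Δ_1) = -24
  1·M_2 + 4·M_3 + 1·M_4 = 6(Δ_3 - Δ_2) = 60
Natural end conditions: M_0 = M_4 = 0.
Forward elimination and back-substitution give M_0 = 0, M_1 = -417/28, M_2 = -45/7, M_3 = 465/28, M_4 = 0.
On [2, 3], g(x) = 9 + 29/28·(x - 2) - 417/56·(x - 2)² + 79/56·(x - 2)³.
With (x - 2) = 2/3: g(8/3) = 1285/189.

6.7989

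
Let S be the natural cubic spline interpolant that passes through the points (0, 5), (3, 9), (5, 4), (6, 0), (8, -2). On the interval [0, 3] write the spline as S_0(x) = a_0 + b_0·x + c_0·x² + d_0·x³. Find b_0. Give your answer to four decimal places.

Write σ_i for S''(x_i). With h_i = 3, 2, 1, 2 and divided differences Δ_i = 4/3, -5/2, -4, -1, the continuity of S' gives the tridiagonal system
  3·σ_0 + 10·σ_1 + 2·σ_2 = 6(Δ_1 - Δ_0) = -23
  2·σ_1 + 6·σ_2 + 1·σ_3 = 6(Δ_2 - Δ_1) = -9
  1·σ_2 + 6·σ_3 + 2·σ_4 = 6(Δ_3 - Δ_2) = 18
Natural end conditions: σ_0 = σ_4 = 0.
Forward elimination and back-substitution give σ_0 = 0, σ_1 = -661/326, σ_2 = -222/163, σ_3 = 526/163, σ_4 = 0.
On [0, 3], with S_0(x) = a_0 + b_0·x + c_0·x² + d_0·x³: c_0 = σ_0/2 = 0, d_0 = (σ_1 - σ_0)/(6h_0) = -661/5868, b_0 = Δ_0 - h_0(2σ_0 + σ_1)/6 = 4591/1956.

2.3471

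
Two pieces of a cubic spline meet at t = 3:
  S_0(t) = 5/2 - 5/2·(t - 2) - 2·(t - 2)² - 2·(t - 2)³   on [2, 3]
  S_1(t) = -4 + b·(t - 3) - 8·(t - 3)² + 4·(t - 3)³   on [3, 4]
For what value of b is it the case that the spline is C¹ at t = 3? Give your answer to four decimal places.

-12.5000

S_0'(t) = -5/2 - 4·(t - 2) - 6·(t - 2)², so S_0'(3) = -25/2. On the right, S_1'(3) = b, so b = -25/2.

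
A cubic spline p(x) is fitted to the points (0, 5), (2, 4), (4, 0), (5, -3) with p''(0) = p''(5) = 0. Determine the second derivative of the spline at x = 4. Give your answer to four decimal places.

With M_i denoting the second derivative at x_i, h_i = 2, 2, 1, and Δ_i = (y_(i+1) − y_i)/h_i = -1/2, -2, -3:
  2·M_0 + 8·M_1 + 2·M_2 = 6(Δ_1 - Δ_0) = -9
  2·M_1 + 6·M_2 + 1·M_3 = 6(Δ_2 - Δ_1) = -6
Natural end conditions: M_0 = M_3 = 0.
Hence M_0 = 0, M_1 = -21/22, M_2 = -15/22, M_3 = 0.

-0.6818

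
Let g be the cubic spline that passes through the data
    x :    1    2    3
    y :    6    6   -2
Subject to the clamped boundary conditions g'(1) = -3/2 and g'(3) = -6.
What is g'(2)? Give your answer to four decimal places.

Let m_i = g''(x_i). Step sizes h_i = 1, 1; slopes of the chords Δ_i = (y_(i+1) - y_i)/h_i = 0, -8.
  1·m_0 + 4·m_1 + 1·m_2 = 6(Δ_1 - Δ_0) = -48
Clamped end conditions give two more equations: 2h_0·m_0 + h_0·m_1 = 6(Δ_0 - g'(1)) = 9 and h_1·m_1 + 2h_1·m_2 = 6(g'(3) - Δ_1) = 12.
Solving: m_0 = 57/4, m_1 = -39/2, m_2 = 63/4.
On [2, 3], g'(x) = b_1 + 2c_1·(x - 2) + 3d_1·(x - 2)² with b_1 = Δ_1 - h_1(2m_1 + m_2)/6 = -33/8, c_1 = m_1/2 = -39/4, d_1 = (m_2 - m_1)/(6h_1) = 47/8. So g'(2) = -33/8.

-4.1250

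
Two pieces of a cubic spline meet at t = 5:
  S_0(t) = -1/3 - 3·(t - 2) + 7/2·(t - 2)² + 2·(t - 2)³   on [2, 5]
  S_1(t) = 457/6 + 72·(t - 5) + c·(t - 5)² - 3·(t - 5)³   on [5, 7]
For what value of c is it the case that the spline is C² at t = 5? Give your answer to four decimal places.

S_0''(t) = 7 + 12·(t - 2), so S_0''(5) = 43. On the right, S_1''(5) = 2c, so c = 43/2.

21.5000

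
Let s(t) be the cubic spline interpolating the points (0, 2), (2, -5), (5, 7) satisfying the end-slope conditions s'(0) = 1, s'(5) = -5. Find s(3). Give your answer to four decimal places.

Write m_i for s''(x_i). With h_i = 2, 3 and divided differences Δ_i = -7/2, 4, the continuity of s' gives the tridiagonal system
  2·m_0 + 10·m_1 + 3·m_2 = 6(Δ_1 - Δ_0) = 45
Clamped end conditions give two more equations: 2h_0·m_0 + h_0·m_1 = 6(Δ_0 - s'(0)) = -27 and h_1·m_1 + 2h_1·m_2 = 6(s'(5) - Δ_1) = -54.
Hence m_0 = -249/20, m_1 = 57/5, m_2 = -147/10.
On [2, 5], s(t) = -5 - 1/20·(t - 2) + 57/10·(t - 2)² - 29/20·(t - 2)³.
With (t - 2) = 1: s(3) = -4/5.

-0.8000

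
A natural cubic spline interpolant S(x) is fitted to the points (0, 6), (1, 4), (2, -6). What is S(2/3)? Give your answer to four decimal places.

Write σ_i for S''(x_i). With h_i = 1, 1 and divided differences Δ_i = -2, -10, the continuity of S' gives the tridiagonal system
  1·σ_0 + 4·σ_1 + 1·σ_2 = 6(Δ_1 - Δ_0) = -48
Natural end conditions: σ_0 = σ_2 = 0.
Forward elimination and back-substitution give σ_0 = 0, σ_1 = -12, σ_2 = 0.
On [0, 1], S(x) = 6 + 0·x + 0·x² - 2·x³.
With x = 2/3: S(2/3) = 146/27.

5.4074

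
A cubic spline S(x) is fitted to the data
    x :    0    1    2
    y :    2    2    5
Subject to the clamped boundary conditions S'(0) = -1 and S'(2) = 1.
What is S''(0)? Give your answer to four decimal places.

-0.5000

With σ_i denoting the second derivative at x_i, h_i = 1, 1, and Δ_i = (y_(i+1) − y_i)/h_i = 0, 3:
  1·σ_0 + 4·σ_1 + 1·σ_2 = 6(Δ_1 - Δ_0) = 18
Clamped end conditions give two more equations: 2h_0·σ_0 + h_0·σ_1 = 6(Δ_0 - S'(0)) = 6 and h_1·σ_1 + 2h_1·σ_2 = 6(S'(2) - Δ_1) = -12.
Forward elimination and back-substitution give σ_0 = -1/2, σ_1 = 7, σ_2 = -19/2.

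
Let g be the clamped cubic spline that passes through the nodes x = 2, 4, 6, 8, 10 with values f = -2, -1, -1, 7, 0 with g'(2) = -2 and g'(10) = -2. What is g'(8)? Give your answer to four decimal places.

0.1429

Put M_i = g'' at the i-th knot. Here h = (2, 2, 2, 2) and Δ = (1/2, 0, 4, -7/2), so the interior equations h_(i-1)·M_(i-1) + 2(h_(i-1)+h_i)·M_i + h_i·M_(i+1) = 6(Δ_i − Δ_(i-1)) read
  2·M_0 + 8·M_1 + 2·M_2 = 6(Δ_1 - Δ_0) = -3
  2·M_1 + 8·M_2 + 2·M_3 = 6(Δ_2 - Δ_1) = 24
  2·M_2 + 8·M_3 + 2·M_4 = 6(Δ_3 - Δ_2) = -45
Clamped end conditions give two more equations: 2h_0·M_0 + h_0·M_1 = 6(Δ_0 - g'(2)) = 15 and h_3·M_3 + 2h_3·M_4 = 6(g'(10) - Δ_3) = 9.
Solving: M_0 = 75/14, M_1 = -45/14, M_2 = 6, M_3 = -123/14, M_4 = 93/14.
On [8, 10], g'(x) = b_3 + 2c_3·(x - 8) + 3d_3·(x - 8)² with b_3 = Δ_3 - h_3(2M_3 + M_4)/6 = 1/7, c_3 = M_3/2 = -123/28, d_3 = (M_4 - M_3)/(6h_3) = 9/7. So g'(8) = 1/7.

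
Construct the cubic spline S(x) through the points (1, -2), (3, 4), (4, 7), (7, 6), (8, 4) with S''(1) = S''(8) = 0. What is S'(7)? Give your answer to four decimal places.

-1.8861

Put M_i = S'' at the i-th knot. Here h = (2, 1, 3, 1) and Δ = (3, 3, -1/3, -2), so the interior equations h_(i-1)·M_(i-1) + 2(h_(i-1)+h_i)·M_i + h_i·M_(i+1) = 6(Δ_i − Δ_(i-1)) read
  2·M_0 + 6·M_1 + 1·M_2 = 6(Δ_1 - Δ_0) = 0
  1·M_1 + 8·M_2 + 3·M_3 = 6(Δ_2 - Δ_1) = -20
  3·M_2 + 8·M_3 + 1·M_4 = 6(Δ_3 - Δ_2) = -10
Natural end conditions: M_0 = M_4 = 0.
Solving the tridiagonal system: M_0 = 0, M_1 = 65/161, M_2 = -390/161, M_3 = -55/161, M_4 = 0.
On [7, 8], S'(x) = b_3 + 2c_3·(x - 7) + 3d_3·(x - 7)² with b_3 = Δ_3 - h_3(2M_3 + M_4)/6 = -911/483, c_3 = M_3/2 = -55/322, d_3 = (M_4 - M_3)/(6h_3) = 55/966. So S'(7) = -911/483.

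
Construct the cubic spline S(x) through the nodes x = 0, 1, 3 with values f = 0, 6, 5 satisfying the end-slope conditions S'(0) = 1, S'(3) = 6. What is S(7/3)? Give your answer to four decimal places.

With M_i denoting the second derivative at x_i, h_i = 1, 2, and Δ_i = (y_(i+1) − y_i)/h_i = 6, -1/2:
  1·M_0 + 6·M_1 + 2·M_2 = 6(Δ_1 - Δ_0) = -39
Clamped end conditions give two more equations: 2h_0·M_0 + h_0·M_1 = 6(Δ_0 - S'(0)) = 30 and h_1·M_1 + 2h_1·M_2 = 6(S'(3) - Δ_1) = 39.
Solving the tridiagonal system: M_0 = 139/6, M_1 = -49/3, M_2 = 215/12.
On [1, 3], S(x) = 6 + 53/12·(x - 1) - 49/6·(x - 1)² + 137/48·(x - 1)³.
With (x - 1) = 4/3: S(7/3) = 335/81.

4.1358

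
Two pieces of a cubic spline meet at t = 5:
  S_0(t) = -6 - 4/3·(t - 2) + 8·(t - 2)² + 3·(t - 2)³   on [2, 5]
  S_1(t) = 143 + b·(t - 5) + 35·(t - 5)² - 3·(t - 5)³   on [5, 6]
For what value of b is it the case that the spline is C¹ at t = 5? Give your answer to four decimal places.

127.6667

S_0'(t) = -4/3 + 16·(t - 2) + 9·(t - 2)², so S_0'(5) = 383/3. On the right, S_1'(5) = b, so b = 383/3.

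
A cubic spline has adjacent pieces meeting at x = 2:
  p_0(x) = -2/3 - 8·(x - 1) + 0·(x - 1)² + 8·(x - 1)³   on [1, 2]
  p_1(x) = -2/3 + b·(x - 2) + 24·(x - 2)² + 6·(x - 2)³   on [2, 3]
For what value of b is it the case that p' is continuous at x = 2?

16

p_0'(x) = -8 + 0·(x - 1) + 24·(x - 1)², so p_0'(2) = 16. On the right, p_1'(2) = b, so b = 16.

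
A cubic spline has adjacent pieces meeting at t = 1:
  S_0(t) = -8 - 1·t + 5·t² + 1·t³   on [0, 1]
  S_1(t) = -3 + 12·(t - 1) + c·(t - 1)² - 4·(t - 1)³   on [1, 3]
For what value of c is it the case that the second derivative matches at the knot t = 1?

S_0''(t) = 10 + 6·t, so S_0''(1) = 16. On the right, S_1''(1) = 2c, so c = 8.

8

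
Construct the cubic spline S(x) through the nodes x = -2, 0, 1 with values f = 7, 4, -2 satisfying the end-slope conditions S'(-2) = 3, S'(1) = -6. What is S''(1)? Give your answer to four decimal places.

Put m_i = S'' at the i-th knot. Here h = (2, 1) and Δ = (-3/2, -6), so the interior equations h_(i-1)·m_(i-1) + 2(h_(i-1)+h_i)·m_i + h_i·m_(i+1) = 6(Δ_i − Δ_(i-1)) read
  2·m_0 + 6·m_1 + 1·m_2 = 6(Δ_1 - Δ_0) = -27
Clamped end conditions give two more equations: 2h_0·m_0 + h_0·m_1 = 6(Δ_0 - S'(-2)) = -27 and h_1·m_1 + 2h_1·m_2 = 6(S'(1) - Δ_1) = 0.
Solving: m_0 = -21/4, m_1 = -3, m_2 = 3/2.

1.5000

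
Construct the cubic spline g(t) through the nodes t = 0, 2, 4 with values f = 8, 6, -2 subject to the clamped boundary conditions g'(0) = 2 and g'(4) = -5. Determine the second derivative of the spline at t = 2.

Let m_i = g''(x_i). Step sizes h_i = 2, 2; slopes of the chords Δ_i = (y_(i+1) - y_i)/h_i = -1, -4.
  2·m_0 + 8·m_1 + 2·m_2 = 6(Δ_1 - Δ_0) = -18
Clamped end conditions give two more equations: 2h_0·m_0 + h_0·m_1 = 6(Δ_0 - g'(0)) = -18 and h_1·m_1 + 2h_1·m_2 = 6(g'(4) - Δ_1) = -6.
Solving: m_0 = -4, m_1 = -1, m_2 = -1.

-1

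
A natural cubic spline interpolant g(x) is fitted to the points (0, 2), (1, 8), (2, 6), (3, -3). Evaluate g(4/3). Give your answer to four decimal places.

With M_i denoting the second derivative at x_i, h_i = 1, 1, 1, and Δ_i = (y_(i+1) − y_i)/h_i = 6, -2, -9:
  1·M_0 + 4·M_1 + 1·M_2 = 6(Δ_1 - Δ_0) = -48
  1·M_1 + 4·M_2 + 1·M_3 = 6(Δ_2 - Δ_1) = -42
Natural end conditions: M_0 = M_3 = 0.
Solving the tridiagonal system: M_0 = 0, M_1 = -10, M_2 = -8, M_3 = 0.
On [1, 2], g(x) = 8 + 8/3·(x - 1) - 5·(x - 1)² + 1/3·(x - 1)³.
With (x - 1) = 1/3: g(4/3) = 676/81.

8.3457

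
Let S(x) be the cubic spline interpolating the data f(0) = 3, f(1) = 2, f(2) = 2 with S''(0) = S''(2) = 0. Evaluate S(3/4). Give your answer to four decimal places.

Put m_i = S'' at the i-th knot. Here h = (1, 1) and Δ = (-1, 0), so the interior equations h_(i-1)·m_(i-1) + 2(h_(i-1)+h_i)·m_i + h_i·m_(i+1) = 6(Δ_i − Δ_(i-1)) read
  1·m_0 + 4·m_1 + 1·m_2 = 6(Δ_1 - Δ_0) = 6
Natural end conditions: m_0 = m_2 = 0.
Solving the tridiagonal system: m_0 = 0, m_1 = 3/2, m_2 = 0.
On [0, 1], S(x) = 3 - 5/4·x + 0·x² + 1/4·x³.
With x = 3/4: S(3/4) = 555/256.

2.1680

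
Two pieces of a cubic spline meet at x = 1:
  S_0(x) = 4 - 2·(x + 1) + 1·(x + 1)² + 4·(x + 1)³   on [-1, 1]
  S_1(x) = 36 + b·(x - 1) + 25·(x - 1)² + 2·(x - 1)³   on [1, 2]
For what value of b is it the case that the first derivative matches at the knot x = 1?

50

S_0'(x) = -2 + 2·(x + 1) + 12·(x + 1)², so S_0'(1) = 50. On the right, S_1'(1) = b, so b = 50.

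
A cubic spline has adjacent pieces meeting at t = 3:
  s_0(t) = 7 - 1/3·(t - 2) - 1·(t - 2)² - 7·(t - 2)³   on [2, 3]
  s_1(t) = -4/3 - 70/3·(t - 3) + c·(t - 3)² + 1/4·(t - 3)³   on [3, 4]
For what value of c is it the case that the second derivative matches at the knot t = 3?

-22

s_0''(t) = -2 - 42·(t - 2), so s_0''(3) = -44. On the right, s_1''(3) = 2c, so c = -22.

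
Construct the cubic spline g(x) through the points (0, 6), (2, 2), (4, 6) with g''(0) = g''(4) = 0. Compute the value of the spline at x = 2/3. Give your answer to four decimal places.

Let M_i = g''(x_i). Step sizes h_i = 2, 2; slopes of the chords Δ_i = (y_(i+1) - y_i)/h_i = -2, 2.
  2·M_0 + 8·M_1 + 2·M_2 = 6(Δ_1 - Δ_0) = 24
Natural end conditions: M_0 = M_2 = 0.
Solving: M_0 = 0, M_1 = 3, M_2 = 0.
On [0, 2], g(x) = 6 - 3·x + 0·x² + 1/4·x³.
With x = 2/3: g(2/3) = 110/27.

4.0741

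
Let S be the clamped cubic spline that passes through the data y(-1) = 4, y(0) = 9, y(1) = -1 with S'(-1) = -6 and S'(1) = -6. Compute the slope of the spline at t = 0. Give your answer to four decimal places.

Let M_i = S''(x_i). Step sizes h_i = 1, 1; slopes of the chords Δ_i = (y_(i+1) - y_i)/h_i = 5, -10.
  1·M_0 + 4·M_1 + 1·M_2 = 6(Δ_1 - Δ_0) = -90
Clamped end conditions give two more equations: 2h_0·M_0 + h_0·M_1 = 6(Δ_0 - S'(-1)) = 66 and h_1·M_1 + 2h_1·M_2 = 6(S'(1) - Δ_1) = 24.
Solving: M_0 = 111/2, M_1 = -45, M_2 = 69/2.
On [0, 1], S'(t) = b_1 + 2c_1·t + 3d_1·t² with b_1 = Δ_1 - h_1(2M_1 + M_2)/6 = -3/4, c_1 = M_1/2 = -45/2, d_1 = (M_2 - M_1)/(6h_1) = 53/4. So S'(0) = -3/4.

-0.7500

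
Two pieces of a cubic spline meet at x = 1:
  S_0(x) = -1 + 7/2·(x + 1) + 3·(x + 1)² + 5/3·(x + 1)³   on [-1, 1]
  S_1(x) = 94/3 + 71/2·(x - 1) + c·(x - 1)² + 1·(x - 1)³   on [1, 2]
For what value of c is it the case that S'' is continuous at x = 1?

S_0''(x) = 6 + 10·(x + 1), so S_0''(1) = 26. On the right, S_1''(1) = 2c, so c = 13.

13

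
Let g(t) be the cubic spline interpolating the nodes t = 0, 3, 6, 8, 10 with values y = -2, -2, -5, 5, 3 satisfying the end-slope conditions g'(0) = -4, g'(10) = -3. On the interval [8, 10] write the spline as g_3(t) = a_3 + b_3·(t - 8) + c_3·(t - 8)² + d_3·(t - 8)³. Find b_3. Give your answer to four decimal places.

2.9714

Let M_i = g''(x_i). Step sizes h_i = 3, 3, 2, 2; slopes of the chords Δ_i = (y_(i+1) - y_i)/h_i = 0, -1, 5, -1.
  3·M_0 + 12·M_1 + 3·M_2 = 6(Δ_1 - Δ_0) = -6
  3·M_1 + 10·M_2 + 2·M_3 = 6(Δ_2 - Δ_1) = 36
  2·M_2 + 8·M_3 + 2·M_4 = 6(Δ_3 - Δ_2) = -36
Clamped end conditions give two more equations: 2h_0·M_0 + h_0·M_1 = 6(Δ_0 - g'(0)) = 24 and h_3·M_3 + 2h_3·M_4 = 6(g'(10) - Δ_3) = -12.
Forward elimination and back-substitution give M_0 = 199/35, M_1 = -118/35, M_2 = 29/5, M_3 = -208/35, M_4 = -1/35.
On [8, 10], with g_3(t) = a_3 + b_3·(t - 8) + c_3·(t - 8)² + d_3·(t - 8)³: c_3 = M_3/2 = -104/35, d_3 = (M_4 - M_3)/(6h_3) = 69/140, b_3 = Δ_3 - h_3(2M_3 + M_4)/6 = 104/35.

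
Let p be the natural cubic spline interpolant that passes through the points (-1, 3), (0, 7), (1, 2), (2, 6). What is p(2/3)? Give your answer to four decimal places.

Write σ_i for p''(x_i). With h_i = 1, 1, 1 and divided differences Δ_i = 4, -5, 4, the continuity of p' gives the tridiagonal system
  1·σ_0 + 4·σ_1 + 1·σ_2 = 6(Δ_1 - Δ_0) = -54
  1·σ_1 + 4·σ_2 + 1·σ_3 = 6(Δ_2 - Δ_1) = 54
Natural end conditions: σ_0 = σ_3 = 0.
Forward elimination and back-substitution give σ_0 = 0, σ_1 = -18, σ_2 = 18, σ_3 = 0.
On [0, 1], p(x) = 7 - 2·x - 9·x² + 6·x³.
With x = 2/3: p(2/3) = 31/9.

3.4444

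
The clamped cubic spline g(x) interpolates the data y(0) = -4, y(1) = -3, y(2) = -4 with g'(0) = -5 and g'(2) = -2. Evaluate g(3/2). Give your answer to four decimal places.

-3.0313

Let M_i = g''(x_i). Step sizes h_i = 1, 1; slopes of the chords Δ_i = (y_(i+1) - y_i)/h_i = 1, -1.
  1·M_0 + 4·M_1 + 1·M_2 = 6(Δ_1 - Δ_0) = -12
Clamped end conditions give two more equations: 2h_0·M_0 + h_0·M_1 = 6(Δ_0 - g'(0)) = 36 and h_1·M_1 + 2h_1·M_2 = 6(g'(2) - Δ_1) = -6.
Solving the tridiagonal system: M_0 = 45/2, M_1 = -9, M_2 = 3/2.
On [1, 2], g(x) = -3 + 7/4·(x - 1) - 9/2·(x - 1)² + 7/4·(x - 1)³.
With (x - 1) = 1/2: g(3/2) = -97/32.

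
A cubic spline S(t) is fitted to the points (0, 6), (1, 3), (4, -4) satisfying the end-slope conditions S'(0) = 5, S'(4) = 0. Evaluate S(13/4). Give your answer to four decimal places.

Put σ_i = S'' at the i-th knot. Here h = (1, 3) and Δ = (-3, -7/3), so the interior equations h_(i-1)·σ_(i-1) + 2(h_(i-1)+h_i)·σ_i + h_i·σ_(i+1) = 6(Δ_i − Δ_(i-1)) read
  1·σ_0 + 8·σ_1 + 3·σ_2 = 6(Δ_1 - Δ_0) = 4
Clamped end conditions give two more equations: 2h_0·σ_0 + h_0·σ_1 = 6(Δ_0 - S'(0)) = -48 and h_1·σ_1 + 2h_1·σ_2 = 6(S'(4) - Δ_1) = 14.
Solving the tridiagonal system: σ_0 = -103/4, σ_1 = 7/2, σ_2 = 7/12.
On [1, 4], S(t) = 3 - 49/8·(t - 1) + 7/4·(t - 1)² - 35/216·(t - 1)³.
With (t - 1) = 9/4: S(13/4) = -1929/512.

-3.7676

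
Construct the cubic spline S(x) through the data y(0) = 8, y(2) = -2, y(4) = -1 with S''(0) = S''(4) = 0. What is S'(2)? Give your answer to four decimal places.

Let M_i = S''(x_i). Step sizes h_i = 2, 2; slopes of the chords Δ_i = (y_(i+1) - y_i)/h_i = -5, 1/2.
  2·M_0 + 8·M_1 + 2·M_2 = 6(Δ_1 - Δ_0) = 33
Natural end conditions: M_0 = M_2 = 0.
Solving the tridiagonal system: M_0 = 0, M_1 = 33/8, M_2 = 0.
On [2, 4], S'(x) = b_1 + 2c_1·(x - 2) + 3d_1·(x - 2)² with b_1 = Δ_1 - h_1(2M_1 + M_2)/6 = -9/4, c_1 = M_1/2 = 33/16, d_1 = (M_2 - M_1)/(6h_1) = -11/32. So S'(2) = -9/4.

-2.2500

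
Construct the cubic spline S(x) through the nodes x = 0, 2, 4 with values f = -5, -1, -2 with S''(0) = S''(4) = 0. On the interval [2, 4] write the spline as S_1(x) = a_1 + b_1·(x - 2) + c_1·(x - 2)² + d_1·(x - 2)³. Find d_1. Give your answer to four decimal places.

0.1563

Let σ_i = S''(x_i). Step sizes h_i = 2, 2; slopes of the chords Δ_i = (y_(i+1) - y_i)/h_i = 2, -1/2.
  2·σ_0 + 8·σ_1 + 2·σ_2 = 6(Δ_1 - Δ_0) = -15
Natural end conditions: σ_0 = σ_2 = 0.
Solving: σ_0 = 0, σ_1 = -15/8, σ_2 = 0.
On [2, 4], with S_1(x) = a_1 + b_1·(x - 2) + c_1·(x - 2)² + d_1·(x - 2)³: c_1 = σ_1/2 = -15/16, d_1 = (σ_2 - σ_1)/(6h_1) = 5/32, b_1 = Δ_1 - h_1(2σ_1 + σ_2)/6 = 3/4.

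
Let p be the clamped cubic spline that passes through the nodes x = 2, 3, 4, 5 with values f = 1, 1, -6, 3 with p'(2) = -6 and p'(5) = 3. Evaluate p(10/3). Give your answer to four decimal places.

-1.5704

Put σ_i = p'' at the i-th knot. Here h = (1, 1, 1) and Δ = (0, -7, 9), so the interior equations h_(i-1)·σ_(i-1) + 2(h_(i-1)+h_i)·σ_i + h_i·σ_(i+1) = 6(Δ_i − Δ_(i-1)) read
  1·σ_0 + 4·σ_1 + 1·σ_2 = 6(Δ_1 - Δ_0) = -42
  1·σ_1 + 4·σ_2 + 1·σ_3 = 6(Δ_2 - Δ_1) = 96
Clamped end conditions give two more equations: 2h_0·σ_0 + h_0·σ_1 = 6(Δ_0 - p'(2)) = 36 and h_2·σ_2 + 2h_2·σ_3 = 6(p'(5) - Δ_2) = -36.
Solving: σ_0 = 162/5, σ_1 = -144/5, σ_2 = 204/5, σ_3 = -192/5.
On [3, 4], p(x) = 1 - 21/5·(x - 3) - 72/5·(x - 3)² + 58/5·(x - 3)³.
With (x - 3) = 1/3: p(10/3) = -212/135.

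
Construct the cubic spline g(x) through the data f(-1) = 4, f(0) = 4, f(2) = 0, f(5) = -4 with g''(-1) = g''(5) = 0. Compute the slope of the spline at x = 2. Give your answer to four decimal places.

Put σ_i = g'' at the i-th knot. Here h = (1, 2, 3) and Δ = (0, -2, -4/3), so the interior equations h_(i-1)·σ_(i-1) + 2(h_(i-1)+h_i)·σ_i + h_i·σ_(i+1) = 6(Δ_i − Δ_(i-1)) read
  1·σ_0 + 6·σ_1 + 2·σ_2 = 6(Δ_1 - Δ_0) = -12
  2·σ_1 + 10·σ_2 + 3·σ_3 = 6(Δ_2 - Δ_1) = 4
Natural end conditions: σ_0 = σ_3 = 0.
Forward elimination and back-substitution give σ_0 = 0, σ_1 = -16/7, σ_2 = 6/7, σ_3 = 0.
On [2, 5], g'(x) = b_2 + 2c_2·(x - 2) + 3d_2·(x - 2)² with b_2 = Δ_2 - h_2(2σ_2 + σ_3)/6 = -46/21, c_2 = σ_2/2 = 3/7, d_2 = (σ_3 - σ_2)/(6h_2) = -1/21. So g'(2) = -46/21.

-2.1905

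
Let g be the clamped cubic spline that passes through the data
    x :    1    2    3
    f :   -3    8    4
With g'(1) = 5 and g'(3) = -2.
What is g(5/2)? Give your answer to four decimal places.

6.8125

Let M_i = g''(x_i). Step sizes h_i = 1, 1; slopes of the chords Δ_i = (y_(i+1) - y_i)/h_i = 11, -4.
  1·M_0 + 4·M_1 + 1·M_2 = 6(Δ_1 - Δ_0) = -90
Clamped end conditions give two more equations: 2h_0·M_0 + h_0·M_1 = 6(Δ_0 - g'(1)) = 36 and h_1·M_1 + 2h_1·M_2 = 6(g'(3) - Δ_1) = 12.
Forward elimination and back-substitution give M_0 = 37, M_1 = -38, M_2 = 25.
On [2, 3], g(x) = 8 + 9/2·(x - 2) - 19·(x - 2)² + 21/2·(x - 2)³.
With (x - 2) = 1/2: g(5/2) = 109/16.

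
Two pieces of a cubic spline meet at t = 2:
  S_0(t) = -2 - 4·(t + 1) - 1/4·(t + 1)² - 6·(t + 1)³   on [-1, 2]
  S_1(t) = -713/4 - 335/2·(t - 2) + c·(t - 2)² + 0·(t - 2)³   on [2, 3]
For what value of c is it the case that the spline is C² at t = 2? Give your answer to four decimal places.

S_0''(t) = -1/2 - 36·(t + 1), so S_0''(2) = -217/2. On the right, S_1''(2) = 2c, so c = -217/4.

-54.2500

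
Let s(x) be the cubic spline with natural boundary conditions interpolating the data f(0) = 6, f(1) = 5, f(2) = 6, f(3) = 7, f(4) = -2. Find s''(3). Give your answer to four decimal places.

Write M_i for s''(x_i). With h_i = 1, 1, 1, 1 and divided differences Δ_i = -1, 1, 1, -9, the continuity of s' gives the tridiagonal system
  1·M_0 + 4·M_1 + 1·M_2 = 6(Δ_1 - Δ_0) = 12
  1·M_1 + 4·M_2 + 1·M_3 = 6(Δ_2 - Δ_1) = 0
  1·M_2 + 4·M_3 + 1·M_4 = 6(Δ_3 - Δ_2) = -60
Natural end conditions: M_0 = M_4 = 0.
Solving: M_0 = 0, M_1 = 15/7, M_2 = 24/7, M_3 = -111/7, M_4 = 0.

-15.8571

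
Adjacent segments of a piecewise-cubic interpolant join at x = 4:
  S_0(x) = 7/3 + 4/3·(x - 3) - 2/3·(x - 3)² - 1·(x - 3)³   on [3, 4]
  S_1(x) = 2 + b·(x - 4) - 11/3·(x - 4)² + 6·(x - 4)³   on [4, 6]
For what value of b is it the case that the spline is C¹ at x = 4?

S_0'(x) = 4/3 - 4/3·(x - 3) - 3·(x - 3)², so S_0'(4) = -3. On the right, S_1'(4) = b, so b = -3.

-3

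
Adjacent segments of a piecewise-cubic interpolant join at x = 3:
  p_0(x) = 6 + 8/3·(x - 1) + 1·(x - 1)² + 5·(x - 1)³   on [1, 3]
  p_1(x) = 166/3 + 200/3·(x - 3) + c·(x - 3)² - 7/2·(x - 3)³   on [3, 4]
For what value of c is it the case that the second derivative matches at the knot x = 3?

31

p_0''(x) = 2 + 30·(x - 1), so p_0''(3) = 62. On the right, p_1''(3) = 2c, so c = 31.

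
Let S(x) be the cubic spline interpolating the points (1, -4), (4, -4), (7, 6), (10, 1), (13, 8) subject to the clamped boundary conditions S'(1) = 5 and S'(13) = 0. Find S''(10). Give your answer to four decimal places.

Put σ_i = S'' at the i-th knot. Here h = (3, 3, 3, 3) and Δ = (0, 10/3, -5/3, 7/3), so the interior equations h_(i-1)·σ_(i-1) + 2(h_(i-1)+h_i)·σ_i + h_i·σ_(i+1) = 6(Δ_i − Δ_(i-1)) read
  3·σ_0 + 12·σ_1 + 3·σ_2 = 6(Δ_1 - Δ_0) = 20
  3·σ_1 + 12·σ_2 + 3·σ_3 = 6(Δ_2 - Δ_1) = -30
  3·σ_2 + 12·σ_3 + 3·σ_4 = 6(Δ_3 - Δ_2) = 24
Clamped end conditions give two more equations: 2h_0·σ_0 + h_0·σ_1 = 6(Δ_0 - S'(1)) = -30 and h_3·σ_3 + 2h_3·σ_4 = 6(S'(13) - Δ_3) = -14.
Forward elimination and back-substitution give σ_0 = -617/84, σ_1 = 197/42, σ_2 = -19/4, σ_3 = 181/42, σ_4 = -377/84.

4.3095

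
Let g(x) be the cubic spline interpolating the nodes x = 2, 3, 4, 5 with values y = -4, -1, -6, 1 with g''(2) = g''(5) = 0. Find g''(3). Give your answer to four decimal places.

-17.6000

Put M_i = g'' at the i-th knot. Here h = (1, 1, 1) and Δ = (3, -5, 7), so the interior equations h_(i-1)·M_(i-1) + 2(h_(i-1)+h_i)·M_i + h_i·M_(i+1) = 6(Δ_i − Δ_(i-1)) read
  1·M_0 + 4·M_1 + 1·M_2 = 6(Δ_1 - Δ_0) = -48
  1·M_1 + 4·M_2 + 1·M_3 = 6(Δ_2 - Δ_1) = 72
Natural end conditions: M_0 = M_3 = 0.
Solving the tridiagonal system: M_0 = 0, M_1 = -88/5, M_2 = 112/5, M_3 = 0.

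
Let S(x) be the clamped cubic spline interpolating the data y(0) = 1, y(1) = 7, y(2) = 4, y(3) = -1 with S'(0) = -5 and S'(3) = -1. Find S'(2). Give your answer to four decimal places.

-7.0667

Put M_i = S'' at the i-th knot. Here h = (1, 1, 1) and Δ = (6, -3, -5), so the interior equations h_(i-1)·M_(i-1) + 2(h_(i-1)+h_i)·M_i + h_i·M_(i+1) = 6(Δ_i − Δ_(i-1)) read
  1·M_0 + 4·M_1 + 1·M_2 = 6(Δ_1 - Δ_0) = -54
  1·M_1 + 4·M_2 + 1·M_3 = 6(Δ_2 - Δ_1) = -12
Clamped end conditions give two more equations: 2h_0·M_0 + h_0·M_1 = 6(Δ_0 - S'(0)) = 66 and h_2·M_2 + 2h_2·M_3 = 6(S'(3) - Δ_2) = 24.
Solving: M_0 = 682/15, M_1 = -374/15, M_2 = 4/15, M_3 = 178/15.
On [2, 3], S'(x) = b_2 + 2c_2·(x - 2) + 3d_2·(x - 2)² with b_2 = Δ_2 - h_2(2M_2 + M_3)/6 = -106/15, c_2 = M_2/2 = 2/15, d_2 = (M_3 - M_2)/(6h_2) = 29/15. So S'(2) = -106/15.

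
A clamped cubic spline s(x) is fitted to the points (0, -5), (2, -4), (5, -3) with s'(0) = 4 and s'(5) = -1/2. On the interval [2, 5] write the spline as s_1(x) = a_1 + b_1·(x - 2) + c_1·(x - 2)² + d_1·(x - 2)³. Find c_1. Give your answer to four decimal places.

0.8000

Write σ_i for s''(x_i). With h_i = 2, 3 and divided differences Δ_i = 1/2, 1/3, the continuity of s' gives the tridiagonal system
  2·σ_0 + 10·σ_1 + 3·σ_2 = 6(Δ_1 - Δ_0) = -1
Clamped end conditions give two more equations: 2h_0·σ_0 + h_0·σ_1 = 6(Δ_0 - s'(0)) = -21 and h_1·σ_1 + 2h_1·σ_2 = 6(s'(5) - Δ_1) = -5.
Solving the tridiagonal system: σ_0 = -121/20, σ_1 = 8/5, σ_2 = -49/30.
On [2, 5], with s_1(x) = a_1 + b_1·(x - 2) + c_1·(x - 2)² + d_1·(x - 2)³: c_1 = σ_1/2 = 4/5, d_1 = (σ_2 - σ_1)/(6h_1) = -97/540, b_1 = Δ_1 - h_1(2σ_1 + σ_2)/6 = -9/20.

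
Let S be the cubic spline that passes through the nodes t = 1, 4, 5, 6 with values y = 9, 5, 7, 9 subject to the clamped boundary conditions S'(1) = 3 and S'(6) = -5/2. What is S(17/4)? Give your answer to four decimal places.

5.1452

Write M_i for S''(x_i). With h_i = 3, 1, 1 and divided differences Δ_i = -4/3, 2, 2, the continuity of S' gives the tridiagonal system
  3·M_0 + 8·M_1 + 1·M_2 = 6(Δ_1 - Δ_0) = 20
  1·M_1 + 4·M_2 + 1·M_3 = 6(Δ_2 - Δ_1) = 0
Clamped end conditions give two more equations: 2h_0·M_0 + h_0·M_1 = 6(Δ_0 - S'(1)) = -26 and h_2·M_2 + 2h_2·M_3 = 6(S'(6) - Δ_2) = -27.
Forward elimination and back-substitution give M_0 = -581/87, M_1 = 136/29, M_2 = 73/29, M_3 = -428/29.
On [4, 5], S(t) = 5 + 1/58·(t - 4) + 68/29·(t - 4)² - 21/58·(t - 4)³.
With (t - 4) = 1/4: S(17/4) = 19099/3712.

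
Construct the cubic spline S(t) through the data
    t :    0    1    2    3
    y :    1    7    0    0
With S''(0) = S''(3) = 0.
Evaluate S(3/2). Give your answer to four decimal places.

3.9500

Put σ_i = S'' at the i-th knot. Here h = (1, 1, 1) and Δ = (6, -7, 0), so the interior equations h_(i-1)·σ_(i-1) + 2(h_(i-1)+h_i)·σ_i + h_i·σ_(i+1) = 6(Δ_i − Δ_(i-1)) read
  1·σ_0 + 4·σ_1 + 1·σ_2 = 6(Δ_1 - Δ_0) = -78
  1·σ_1 + 4·σ_2 + 1·σ_3 = 6(Δ_2 - Δ_1) = 42
Natural end conditions: σ_0 = σ_3 = 0.
Hence σ_0 = 0, σ_1 = -118/5, σ_2 = 82/5, σ_3 = 0.
On [1, 2], S(t) = 7 - 28/15·(t - 1) - 59/5·(t - 1)² + 20/3·(t - 1)³.
With (t - 1) = 1/2: S(3/2) = 79/20.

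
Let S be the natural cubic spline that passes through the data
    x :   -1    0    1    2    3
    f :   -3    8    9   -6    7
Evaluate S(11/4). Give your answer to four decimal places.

1.7662

Put M_i = S'' at the i-th knot. Here h = (1, 1, 1, 1) and Δ = (11, 1, -15, 13), so the interior equations h_(i-1)·M_(i-1) + 2(h_(i-1)+h_i)·M_i + h_i·M_(i+1) = 6(Δ_i − Δ_(i-1)) read
  1·M_0 + 4·M_1 + 1·M_2 = 6(Δ_1 - Δ_0) = -60
  1·M_1 + 4·M_2 + 1·M_3 = 6(Δ_2 - Δ_1) = -96
  1·M_2 + 4·M_3 + 1·M_4 = 6(Δ_3 - Δ_2) = 168
Natural end conditions: M_0 = M_4 = 0.
Hence M_0 = 0, M_1 = -87/14, M_2 = -246/7, M_3 = 711/14, M_4 = 0.
On [2, 3], S(x) = -6 - 55/14·(x - 2) + 711/28·(x - 2)² - 237/28·(x - 2)³.
With (x - 2) = 3/4: S(11/4) = 3165/1792.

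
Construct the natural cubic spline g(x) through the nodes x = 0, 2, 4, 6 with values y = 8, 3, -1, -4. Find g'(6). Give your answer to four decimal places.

Let M_i = g''(x_i). Step sizes h_i = 2, 2, 2; slopes of the chords Δ_i = (y_(i+1) - y_i)/h_i = -5/2, -2, -3/2.
  2·M_0 + 8·M_1 + 2·M_2 = 6(Δ_1 - Δ_0) = 3
  2·M_1 + 8·M_2 + 2·M_3 = 6(Δ_2 - Δ_1) = 3
Natural end conditions: M_0 = M_3 = 0.
Solving: M_0 = 0, M_1 = 3/10, M_2 = 3/10, M_3 = 0.
On [4, 6], g'(x) = b_2 + 2c_2·(x - 4) + 3d_2·(x - 4)² with b_2 = Δ_2 - h_2(2M_2 + M_3)/6 = -17/10, c_2 = M_2/2 = 3/20, d_2 = (M_3 - M_2)/(6h_2) = -1/40. So g'(6) = -7/5.

-1.4000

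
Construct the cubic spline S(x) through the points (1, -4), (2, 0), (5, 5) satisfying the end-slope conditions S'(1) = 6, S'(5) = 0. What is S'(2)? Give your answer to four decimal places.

With M_i denoting the second derivative at x_i, h_i = 1, 3, and Δ_i = (y_(i+1) − y_i)/h_i = 4, 5/3:
  1·M_0 + 8·M_1 + 3·M_2 = 6(Δ_1 - Δ_0) = -14
Clamped end conditions give two more equations: 2h_0·M_0 + h_0·M_1 = 6(Δ_0 - S'(1)) = -12 and h_1·M_1 + 2h_1·M_2 = 6(S'(5) - Δ_1) = -10.
Solving: M_0 = -23/4, M_1 = -1/2, M_2 = -17/12.
On [2, 5], S'(x) = b_1 + 2c_1·(x - 2) + 3d_1·(x - 2)² with b_1 = Δ_1 - h_1(2M_1 + M_2)/6 = 23/8, c_1 = M_1/2 = -1/4, d_1 = (M_2 - M_1)/(6h_1) = -11/216. So S'(2) = 23/8.

2.8750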